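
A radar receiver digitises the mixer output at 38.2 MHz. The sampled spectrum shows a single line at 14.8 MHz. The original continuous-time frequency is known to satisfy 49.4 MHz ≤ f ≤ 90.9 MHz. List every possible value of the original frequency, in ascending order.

53 MHz, 61.6 MHz

Frequencies that alias to 14.8 MHz are k·fs ± 14.8 MHz for integer k ≥ 0.
k=0: 14.8 MHz.
k=1: 23.4 MHz, 53 MHz.
k=2: 61.6 MHz, 91.2 MHz.
k=3: 99.8 MHz, 129.4 MHz.
Within [49.4 MHz, 90.9 MHz]: 53 MHz, 61.6 MHz.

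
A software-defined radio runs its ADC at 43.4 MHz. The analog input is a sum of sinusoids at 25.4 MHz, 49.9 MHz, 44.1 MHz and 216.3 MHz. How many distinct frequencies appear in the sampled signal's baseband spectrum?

3

fs/2 = 21.7 MHz.
25.4 MHz > fs/2 = 21.7 MHz, folds to fs − 25.4 MHz = 18 MHz.
49.9 MHz mod fs = 6.5 MHz.
6.5 MHz ≤ fs/2 = 21.7 MHz, appears at 6.5 MHz.
44.1 MHz mod fs = 0.7 MHz.
0.7 MHz ≤ fs/2 = 21.7 MHz, appears at 0.7 MHz.
216.3 MHz mod fs = 42.7 MHz.
42.7 MHz > fs/2 = 21.7 MHz, folds to fs − 42.7 MHz = 0.7 MHz.
Distinct values: {0.7 MHz, 6.5 MHz, 18 MHz} → 3.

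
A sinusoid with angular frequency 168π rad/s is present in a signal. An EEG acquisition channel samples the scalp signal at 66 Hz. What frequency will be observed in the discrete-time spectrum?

ω = 168π rad/s → f = ω/(2π) = 84 Hz.
84 Hz mod fs = 18 Hz.
18 Hz ≤ fs/2 = 33 Hz, appears at 18 Hz.

18 Hz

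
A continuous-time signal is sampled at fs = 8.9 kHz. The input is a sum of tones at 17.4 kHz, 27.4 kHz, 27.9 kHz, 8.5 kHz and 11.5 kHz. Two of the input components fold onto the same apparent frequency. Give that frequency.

fs/2 = 4.45 kHz.
17.4 kHz mod fs = 8.5 kHz.
8.5 kHz > fs/2 = 4.45 kHz, folds to fs − 8.5 kHz = 0.4 kHz.
27.4 kHz mod fs = 0.7 kHz.
0.7 kHz ≤ fs/2 = 4.45 kHz, appears at 0.7 kHz.
27.9 kHz mod fs = 1.2 kHz.
1.2 kHz ≤ fs/2 = 4.45 kHz, appears at 1.2 kHz.
8.5 kHz > fs/2 = 4.45 kHz, folds to fs − 8.5 kHz = 0.4 kHz.
11.5 kHz mod fs = 2.6 kHz.
2.6 kHz ≤ fs/2 = 4.45 kHz, appears at 2.6 kHz.
8.5 kHz and 17.4 kHz both map to 0.4 kHz.

0.4 kHz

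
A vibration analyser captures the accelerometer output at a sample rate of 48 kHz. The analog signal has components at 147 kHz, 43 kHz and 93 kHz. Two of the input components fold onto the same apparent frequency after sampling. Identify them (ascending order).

93 kHz, 147 kHz

fs/2 = 24 kHz.
147 kHz mod fs = 3 kHz.
3 kHz ≤ fs/2 = 24 kHz, appears at 3 kHz.
43 kHz > fs/2 = 24 kHz, folds to fs − 43 kHz = 5 kHz.
93 kHz mod fs = 45 kHz.
45 kHz > fs/2 = 24 kHz, folds to fs − 45 kHz = 3 kHz.
93 kHz and 147 kHz both map to 3 kHz.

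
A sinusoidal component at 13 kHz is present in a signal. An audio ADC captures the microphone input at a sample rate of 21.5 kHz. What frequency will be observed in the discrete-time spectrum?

8.5 kHz

13 kHz > fs/2 = 10.75 kHz, folds to fs − 13 kHz = 8.5 kHz.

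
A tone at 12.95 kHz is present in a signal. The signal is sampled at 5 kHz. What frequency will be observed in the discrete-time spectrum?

2.05 kHz

12.95 kHz mod fs = 2.95 kHz.
2.95 kHz > fs/2 = 2.5 kHz, folds to fs − 2.95 kHz = 2.05 kHz.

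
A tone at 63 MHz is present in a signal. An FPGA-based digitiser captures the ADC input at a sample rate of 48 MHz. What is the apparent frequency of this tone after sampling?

63 MHz mod fs = 15 MHz.
15 MHz ≤ fs/2 = 24 MHz, appears at 15 MHz.

15 MHz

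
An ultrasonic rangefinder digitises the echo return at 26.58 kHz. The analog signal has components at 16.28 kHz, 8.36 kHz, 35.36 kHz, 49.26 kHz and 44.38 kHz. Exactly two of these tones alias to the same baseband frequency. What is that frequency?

fs/2 = 13.29 kHz.
16.28 kHz > fs/2 = 13.29 kHz, folds to fs − 16.28 kHz = 10.3 kHz.
8.36 kHz ≤ fs/2 = 13.29 kHz, passes unchanged.
35.36 kHz mod fs = 8.78 kHz.
8.78 kHz ≤ fs/2 = 13.29 kHz, appears at 8.78 kHz.
49.26 kHz mod fs = 22.68 kHz.
22.68 kHz > fs/2 = 13.29 kHz, folds to fs − 22.68 kHz = 3.9 kHz.
44.38 kHz mod fs = 17.8 kHz.
17.8 kHz > fs/2 = 13.29 kHz, folds to fs − 17.8 kHz = 8.78 kHz.
35.36 kHz and 44.38 kHz both map to 8.78 kHz.

8.78 kHz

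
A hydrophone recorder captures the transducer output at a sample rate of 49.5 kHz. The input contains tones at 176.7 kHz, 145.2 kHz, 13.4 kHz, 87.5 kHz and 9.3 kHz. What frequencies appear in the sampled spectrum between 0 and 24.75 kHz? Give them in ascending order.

fs/2 = 24.75 kHz.
176.7 kHz mod fs = 28.2 kHz.
28.2 kHz > fs/2 = 24.75 kHz, folds to fs − 28.2 kHz = 21.3 kHz.
145.2 kHz mod fs = 46.2 kHz.
46.2 kHz > fs/2 = 24.75 kHz, folds to fs − 46.2 kHz = 3.3 kHz.
13.4 kHz ≤ fs/2 = 24.75 kHz, passes unchanged.
87.5 kHz mod fs = 38 kHz.
38 kHz > fs/2 = 24.75 kHz, folds to fs − 38 kHz = 11.5 kHz.
9.3 kHz ≤ fs/2 = 24.75 kHz, passes unchanged.
Distinct values: {3.3 kHz, 9.3 kHz, 11.5 kHz, 13.4 kHz, 21.3 kHz}.

3.3 kHz, 9.3 kHz, 11.5 kHz, 13.4 kHz, 21.3 kHz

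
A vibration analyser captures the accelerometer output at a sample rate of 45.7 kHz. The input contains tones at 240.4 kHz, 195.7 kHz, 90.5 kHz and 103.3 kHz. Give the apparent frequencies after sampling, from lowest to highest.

fs/2 = 22.85 kHz.
240.4 kHz mod fs = 11.9 kHz.
11.9 kHz ≤ fs/2 = 22.85 kHz, appears at 11.9 kHz.
195.7 kHz mod fs = 12.9 kHz.
12.9 kHz ≤ fs/2 = 22.85 kHz, appears at 12.9 kHz.
90.5 kHz mod fs = 44.8 kHz.
44.8 kHz > fs/2 = 22.85 kHz, folds to fs − 44.8 kHz = 0.9 kHz.
103.3 kHz mod fs = 11.9 kHz.
11.9 kHz ≤ fs/2 = 22.85 kHz, appears at 11.9 kHz.
Distinct values: {0.9 kHz, 11.9 kHz, 12.9 kHz}.

0.9 kHz, 11.9 kHz, 12.9 kHz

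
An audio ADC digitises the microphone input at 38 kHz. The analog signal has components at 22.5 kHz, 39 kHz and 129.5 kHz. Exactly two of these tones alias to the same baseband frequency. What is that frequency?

15.5 kHz

fs/2 = 19 kHz.
22.5 kHz > fs/2 = 19 kHz, folds to fs − 22.5 kHz = 15.5 kHz.
39 kHz mod fs = 1 kHz.
1 kHz ≤ fs/2 = 19 kHz, appears at 1 kHz.
129.5 kHz mod fs = 15.5 kHz.
15.5 kHz ≤ fs/2 = 19 kHz, appears at 15.5 kHz.
22.5 kHz and 129.5 kHz both map to 15.5 kHz.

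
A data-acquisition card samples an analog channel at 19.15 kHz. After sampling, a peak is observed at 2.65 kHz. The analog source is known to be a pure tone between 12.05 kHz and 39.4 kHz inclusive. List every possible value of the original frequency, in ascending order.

Frequencies that alias to 2.65 kHz are k·fs ± 2.65 kHz for integer k ≥ 0.
k=0: 2.65 kHz.
k=1: 16.5 kHz, 21.8 kHz.
k=2: 35.65 kHz, 40.95 kHz.
k=3: 54.8 kHz, 60.1 kHz.
Within [12.05 kHz, 39.4 kHz]: 16.5 kHz, 21.8 kHz, 35.65 kHz.

16.5 kHz, 21.8 kHz, 35.65 kHz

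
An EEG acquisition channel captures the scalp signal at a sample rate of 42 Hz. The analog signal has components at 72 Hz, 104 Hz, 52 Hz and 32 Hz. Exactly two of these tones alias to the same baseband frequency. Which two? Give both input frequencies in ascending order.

fs/2 = 21 Hz.
72 Hz mod fs = 30 Hz.
30 Hz > fs/2 = 21 Hz, folds to fs − 30 Hz = 12 Hz.
104 Hz mod fs = 20 Hz.
20 Hz ≤ fs/2 = 21 Hz, appears at 20 Hz.
52 Hz mod fs = 10 Hz.
10 Hz ≤ fs/2 = 21 Hz, appears at 10 Hz.
32 Hz > fs/2 = 21 Hz, folds to fs − 32 Hz = 10 Hz.
32 Hz and 52 Hz both map to 10 Hz.

32 Hz, 52 Hz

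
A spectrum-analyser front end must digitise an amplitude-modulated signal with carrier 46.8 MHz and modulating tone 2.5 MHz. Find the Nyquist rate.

AM sidebands sit at fc ± fm = 44.3 MHz and 49.3 MHz.
Highest-frequency component: 49.3 MHz.
Nyquist rate = 2 × 49.3 MHz = 98.6 MHz.

98.6 MHz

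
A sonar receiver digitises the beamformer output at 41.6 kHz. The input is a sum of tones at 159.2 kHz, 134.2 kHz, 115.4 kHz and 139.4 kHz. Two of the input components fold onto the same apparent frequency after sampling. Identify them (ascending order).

115.4 kHz, 134.2 kHz

fs/2 = 20.8 kHz.
159.2 kHz mod fs = 34.4 kHz.
34.4 kHz > fs/2 = 20.8 kHz, folds to fs − 34.4 kHz = 7.2 kHz.
134.2 kHz mod fs = 9.4 kHz.
9.4 kHz ≤ fs/2 = 20.8 kHz, appears at 9.4 kHz.
115.4 kHz mod fs = 32.2 kHz.
32.2 kHz > fs/2 = 20.8 kHz, folds to fs − 32.2 kHz = 9.4 kHz.
139.4 kHz mod fs = 14.6 kHz.
14.6 kHz ≤ fs/2 = 20.8 kHz, appears at 14.6 kHz.
115.4 kHz and 134.2 kHz both map to 9.4 kHz.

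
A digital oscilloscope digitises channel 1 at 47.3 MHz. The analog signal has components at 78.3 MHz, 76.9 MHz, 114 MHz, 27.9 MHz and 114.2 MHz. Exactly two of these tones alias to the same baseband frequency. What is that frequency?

19.4 MHz

fs/2 = 23.65 MHz.
78.3 MHz mod fs = 31 MHz.
31 MHz > fs/2 = 23.65 MHz, folds to fs − 31 MHz = 16.3 MHz.
76.9 MHz mod fs = 29.6 MHz.
29.6 MHz > fs/2 = 23.65 MHz, folds to fs − 29.6 MHz = 17.7 MHz.
114 MHz mod fs = 19.4 MHz.
19.4 MHz ≤ fs/2 = 23.65 MHz, appears at 19.4 MHz.
27.9 MHz > fs/2 = 23.65 MHz, folds to fs − 27.9 MHz = 19.4 MHz.
114.2 MHz mod fs = 19.6 MHz.
19.6 MHz ≤ fs/2 = 23.65 MHz, appears at 19.6 MHz.
27.9 MHz and 114 MHz both map to 19.4 MHz.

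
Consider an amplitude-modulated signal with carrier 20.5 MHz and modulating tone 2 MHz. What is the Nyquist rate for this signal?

45 MHz

AM sidebands sit at fc ± fm = 18.5 MHz and 22.5 MHz.
Highest-frequency component: 22.5 MHz.
Nyquist rate = 2 × 22.5 MHz = 45 MHz.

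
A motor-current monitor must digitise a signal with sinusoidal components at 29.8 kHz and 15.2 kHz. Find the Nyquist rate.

59.6 kHz

Highest-frequency component: 29.8 kHz.
Nyquist rate = 2 × 29.8 kHz = 59.6 kHz.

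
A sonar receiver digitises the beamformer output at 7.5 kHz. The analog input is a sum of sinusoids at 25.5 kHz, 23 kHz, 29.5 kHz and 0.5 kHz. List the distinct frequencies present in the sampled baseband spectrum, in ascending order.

fs/2 = 3.75 kHz.
25.5 kHz mod fs = 3 kHz.
3 kHz ≤ fs/2 = 3.75 kHz, appears at 3 kHz.
23 kHz mod fs = 0.5 kHz.
0.5 kHz ≤ fs/2 = 3.75 kHz, appears at 0.5 kHz.
29.5 kHz mod fs = 7 kHz.
7 kHz > fs/2 = 3.75 kHz, folds to fs − 7 kHz = 0.5 kHz.
0.5 kHz ≤ fs/2 = 3.75 kHz, passes unchanged.
Distinct values: {0.5 kHz, 3 kHz}.

0.5 kHz, 3 kHz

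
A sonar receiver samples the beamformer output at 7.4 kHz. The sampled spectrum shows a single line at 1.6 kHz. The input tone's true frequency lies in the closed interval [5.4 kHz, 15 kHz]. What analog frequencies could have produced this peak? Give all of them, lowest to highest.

5.8 kHz, 9 kHz, 13.2 kHz

Frequencies that alias to 1.6 kHz are k·fs ± 1.6 kHz for integer k ≥ 0.
k=0: 1.6 kHz.
k=1: 5.8 kHz, 9 kHz.
k=2: 13.2 kHz, 16.4 kHz.
k=3: 20.6 kHz, 23.8 kHz.
Within [5.4 kHz, 15 kHz]: 5.8 kHz, 9 kHz, 13.2 kHz.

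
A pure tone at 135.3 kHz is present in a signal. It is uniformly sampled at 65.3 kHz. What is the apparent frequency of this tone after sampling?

135.3 kHz mod fs = 4.7 kHz.
4.7 kHz ≤ fs/2 = 32.65 kHz, appears at 4.7 kHz.

4.7 kHz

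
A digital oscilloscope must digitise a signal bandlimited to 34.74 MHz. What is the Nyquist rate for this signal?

69.48 MHz

Nyquist rate = 2 × 34.74 MHz = 69.48 MHz.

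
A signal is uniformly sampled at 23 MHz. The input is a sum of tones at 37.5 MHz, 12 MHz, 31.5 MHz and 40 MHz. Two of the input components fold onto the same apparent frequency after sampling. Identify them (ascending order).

fs/2 = 11.5 MHz.
37.5 MHz mod fs = 14.5 MHz.
14.5 MHz > fs/2 = 11.5 MHz, folds to fs − 14.5 MHz = 8.5 MHz.
12 MHz > fs/2 = 11.5 MHz, folds to fs − 12 MHz = 11 MHz.
31.5 MHz mod fs = 8.5 MHz.
8.5 MHz ≤ fs/2 = 11.5 MHz, appears at 8.5 MHz.
40 MHz mod fs = 17 MHz.
17 MHz > fs/2 = 11.5 MHz, folds to fs − 17 MHz = 6 MHz.
31.5 MHz and 37.5 MHz both map to 8.5 MHz.

31.5 MHz, 37.5 MHz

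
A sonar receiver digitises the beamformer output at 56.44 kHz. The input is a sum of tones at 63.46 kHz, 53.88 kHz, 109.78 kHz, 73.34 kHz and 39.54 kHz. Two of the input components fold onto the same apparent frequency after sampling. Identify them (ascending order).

39.54 kHz, 73.34 kHz

fs/2 = 28.22 kHz.
63.46 kHz mod fs = 7.02 kHz.
7.02 kHz ≤ fs/2 = 28.22 kHz, appears at 7.02 kHz.
53.88 kHz > fs/2 = 28.22 kHz, folds to fs − 53.88 kHz = 2.56 kHz.
109.78 kHz mod fs = 53.34 kHz.
53.34 kHz > fs/2 = 28.22 kHz, folds to fs − 53.34 kHz = 3.1 kHz.
73.34 kHz mod fs = 16.9 kHz.
16.9 kHz ≤ fs/2 = 28.22 kHz, appears at 16.9 kHz.
39.54 kHz > fs/2 = 28.22 kHz, folds to fs − 39.54 kHz = 16.9 kHz.
39.54 kHz and 73.34 kHz both map to 16.9 kHz.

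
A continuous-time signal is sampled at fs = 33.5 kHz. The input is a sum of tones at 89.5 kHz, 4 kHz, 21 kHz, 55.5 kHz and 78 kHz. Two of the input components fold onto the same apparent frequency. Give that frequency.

11 kHz

fs/2 = 16.75 kHz.
89.5 kHz mod fs = 22.5 kHz.
22.5 kHz > fs/2 = 16.75 kHz, folds to fs − 22.5 kHz = 11 kHz.
4 kHz ≤ fs/2 = 16.75 kHz, passes unchanged.
21 kHz > fs/2 = 16.75 kHz, folds to fs − 21 kHz = 12.5 kHz.
55.5 kHz mod fs = 22 kHz.
22 kHz > fs/2 = 16.75 kHz, folds to fs − 22 kHz = 11.5 kHz.
78 kHz mod fs = 11 kHz.
11 kHz ≤ fs/2 = 16.75 kHz, appears at 11 kHz.
78 kHz and 89.5 kHz both map to 11 kHz.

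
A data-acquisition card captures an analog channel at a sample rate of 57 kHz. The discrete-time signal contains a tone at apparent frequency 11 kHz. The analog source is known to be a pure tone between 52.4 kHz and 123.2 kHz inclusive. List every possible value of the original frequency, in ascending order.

68 kHz, 103 kHz

Frequencies that alias to 11 kHz are k·fs ± 11 kHz for integer k ≥ 0.
k=0: 11 kHz.
k=1: 46 kHz, 68 kHz.
k=2: 103 kHz, 125 kHz.
k=3: 160 kHz, 182 kHz.
Within [52.4 kHz, 123.2 kHz]: 68 kHz, 103 kHz.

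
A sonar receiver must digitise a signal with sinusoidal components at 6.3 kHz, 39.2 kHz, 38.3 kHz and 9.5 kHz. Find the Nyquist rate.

78.4 kHz

Highest-frequency component: 39.2 kHz.
Nyquist rate = 2 × 39.2 kHz = 78.4 kHz.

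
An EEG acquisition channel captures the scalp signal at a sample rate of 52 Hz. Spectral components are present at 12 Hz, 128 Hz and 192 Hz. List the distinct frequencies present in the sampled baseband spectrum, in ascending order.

fs/2 = 26 Hz.
12 Hz ≤ fs/2 = 26 Hz, passes unchanged.
128 Hz mod fs = 24 Hz.
24 Hz ≤ fs/2 = 26 Hz, appears at 24 Hz.
192 Hz mod fs = 36 Hz.
36 Hz > fs/2 = 26 Hz, folds to fs − 36 Hz = 16 Hz.
Distinct values: {12 Hz, 16 Hz, 24 Hz}.

12 Hz, 16 Hz, 24 Hz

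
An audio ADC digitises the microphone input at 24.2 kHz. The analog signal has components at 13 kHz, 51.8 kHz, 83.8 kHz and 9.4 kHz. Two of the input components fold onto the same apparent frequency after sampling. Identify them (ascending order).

13 kHz, 83.8 kHz

fs/2 = 12.1 kHz.
13 kHz > fs/2 = 12.1 kHz, folds to fs − 13 kHz = 11.2 kHz.
51.8 kHz mod fs = 3.4 kHz.
3.4 kHz ≤ fs/2 = 12.1 kHz, appears at 3.4 kHz.
83.8 kHz mod fs = 11.2 kHz.
11.2 kHz ≤ fs/2 = 12.1 kHz, appears at 11.2 kHz.
9.4 kHz ≤ fs/2 = 12.1 kHz, passes unchanged.
13 kHz and 83.8 kHz both map to 11.2 kHz.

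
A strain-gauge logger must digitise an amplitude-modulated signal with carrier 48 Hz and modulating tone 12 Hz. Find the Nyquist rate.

120 Hz

AM sidebands sit at fc ± fm = 36 Hz and 60 Hz.
Highest-frequency component: 60 Hz.
Nyquist rate = 2 × 60 Hz = 120 Hz.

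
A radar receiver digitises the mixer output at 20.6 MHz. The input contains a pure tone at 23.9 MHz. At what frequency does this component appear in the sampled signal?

23.9 MHz mod fs = 3.3 MHz.
3.3 MHz ≤ fs/2 = 10.3 MHz, appears at 3.3 MHz.

3.3 MHz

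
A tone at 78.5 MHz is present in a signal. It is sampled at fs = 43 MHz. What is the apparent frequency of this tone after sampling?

7.5 MHz

78.5 MHz mod fs = 35.5 MHz.
35.5 MHz > fs/2 = 21.5 MHz, folds to fs − 35.5 MHz = 7.5 MHz.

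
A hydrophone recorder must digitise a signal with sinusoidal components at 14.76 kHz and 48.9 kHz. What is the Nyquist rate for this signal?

97.8 kHz

Highest-frequency component: 48.9 kHz.
Nyquist rate = 2 × 48.9 kHz = 97.8 kHz.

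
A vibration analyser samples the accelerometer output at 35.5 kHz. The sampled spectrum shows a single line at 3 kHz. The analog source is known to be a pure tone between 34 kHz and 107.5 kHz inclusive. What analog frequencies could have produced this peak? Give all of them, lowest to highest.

Frequencies that alias to 3 kHz are k·fs ± 3 kHz for integer k ≥ 0.
k=0: 3 kHz.
k=1: 32.5 kHz, 38.5 kHz.
k=2: 68 kHz, 74 kHz.
k=3: 103.5 kHz, 109.5 kHz.
k=4: 139 kHz, 145 kHz.
Within [34 kHz, 107.5 kHz]: 38.5 kHz, 68 kHz, 74 kHz, 103.5 kHz.

38.5 kHz, 68 kHz, 74 kHz, 103.5 kHz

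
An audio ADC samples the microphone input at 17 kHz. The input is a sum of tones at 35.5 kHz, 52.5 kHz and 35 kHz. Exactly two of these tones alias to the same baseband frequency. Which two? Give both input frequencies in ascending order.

35.5 kHz, 52.5 kHz

fs/2 = 8.5 kHz.
35.5 kHz mod fs = 1.5 kHz.
1.5 kHz ≤ fs/2 = 8.5 kHz, appears at 1.5 kHz.
52.5 kHz mod fs = 1.5 kHz.
1.5 kHz ≤ fs/2 = 8.5 kHz, appears at 1.5 kHz.
35 kHz mod fs = 1 kHz.
1 kHz ≤ fs/2 = 8.5 kHz, appears at 1 kHz.
35.5 kHz and 52.5 kHz both map to 1.5 kHz.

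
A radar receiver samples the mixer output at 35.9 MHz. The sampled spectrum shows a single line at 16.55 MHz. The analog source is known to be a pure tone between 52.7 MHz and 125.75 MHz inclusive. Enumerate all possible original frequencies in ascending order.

55.25 MHz, 88.35 MHz, 91.15 MHz, 124.25 MHz

Frequencies that alias to 16.55 MHz are k·fs ± 16.55 MHz for integer k ≥ 0.
k=0: 16.55 MHz.
k=1: 19.35 MHz, 52.45 MHz.
k=2: 55.25 MHz, 88.35 MHz.
k=3: 91.15 MHz, 124.25 MHz.
k=4: 127.05 MHz, 160.15 MHz.
Within [52.7 MHz, 125.75 MHz]: 55.25 MHz, 88.35 MHz, 91.15 MHz, 124.25 MHz.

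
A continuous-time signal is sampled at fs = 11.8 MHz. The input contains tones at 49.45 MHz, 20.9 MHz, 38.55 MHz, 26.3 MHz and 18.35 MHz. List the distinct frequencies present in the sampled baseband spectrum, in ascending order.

fs/2 = 5.9 MHz.
49.45 MHz mod fs = 2.25 MHz.
2.25 MHz ≤ fs/2 = 5.9 MHz, appears at 2.25 MHz.
20.9 MHz mod fs = 9.1 MHz.
9.1 MHz > fs/2 = 5.9 MHz, folds to fs − 9.1 MHz = 2.7 MHz.
38.55 MHz mod fs = 3.15 MHz.
3.15 MHz ≤ fs/2 = 5.9 MHz, appears at 3.15 MHz.
26.3 MHz mod fs = 2.7 MHz.
2.7 MHz ≤ fs/2 = 5.9 MHz, appears at 2.7 MHz.
18.35 MHz mod fs = 6.55 MHz.
6.55 MHz > fs/2 = 5.9 MHz, folds to fs − 6.55 MHz = 5.25 MHz.
Distinct values: {2.25 MHz, 2.7 MHz, 3.15 MHz, 5.25 MHz}.

2.25 MHz, 2.7 MHz, 3.15 MHz, 5.25 MHz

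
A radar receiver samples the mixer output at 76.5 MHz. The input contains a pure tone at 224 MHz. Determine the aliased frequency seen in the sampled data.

5.5 MHz

224 MHz mod fs = 71 MHz.
71 MHz > fs/2 = 38.25 MHz, folds to fs − 71 MHz = 5.5 MHz.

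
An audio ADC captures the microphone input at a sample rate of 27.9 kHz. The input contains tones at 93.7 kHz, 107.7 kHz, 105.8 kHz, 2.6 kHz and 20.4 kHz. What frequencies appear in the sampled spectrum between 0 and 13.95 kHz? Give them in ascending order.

2.6 kHz, 3.9 kHz, 5.8 kHz, 7.5 kHz, 10 kHz

fs/2 = 13.95 kHz.
93.7 kHz mod fs = 10 kHz.
10 kHz ≤ fs/2 = 13.95 kHz, appears at 10 kHz.
107.7 kHz mod fs = 24 kHz.
24 kHz > fs/2 = 13.95 kHz, folds to fs − 24 kHz = 3.9 kHz.
105.8 kHz mod fs = 22.1 kHz.
22.1 kHz > fs/2 = 13.95 kHz, folds to fs − 22.1 kHz = 5.8 kHz.
2.6 kHz ≤ fs/2 = 13.95 kHz, passes unchanged.
20.4 kHz > fs/2 = 13.95 kHz, folds to fs − 20.4 kHz = 7.5 kHz.
Distinct values: {2.6 kHz, 3.9 kHz, 5.8 kHz, 7.5 kHz, 10 kHz}.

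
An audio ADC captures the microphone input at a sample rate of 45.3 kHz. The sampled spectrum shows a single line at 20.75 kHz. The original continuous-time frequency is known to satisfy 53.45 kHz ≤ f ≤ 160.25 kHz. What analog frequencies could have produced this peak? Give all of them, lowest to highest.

Frequencies that alias to 20.75 kHz are k·fs ± 20.75 kHz for integer k ≥ 0.
k=0: 20.75 kHz.
k=1: 24.55 kHz, 66.05 kHz.
k=2: 69.85 kHz, 111.35 kHz.
k=3: 115.15 kHz, 156.65 kHz.
k=4: 160.45 kHz, 201.95 kHz.
Within [53.45 kHz, 160.25 kHz]: 66.05 kHz, 69.85 kHz, 111.35 kHz, 115.15 kHz, 156.65 kHz.

66.05 kHz, 69.85 kHz, 111.35 kHz, 115.15 kHz, 156.65 kHz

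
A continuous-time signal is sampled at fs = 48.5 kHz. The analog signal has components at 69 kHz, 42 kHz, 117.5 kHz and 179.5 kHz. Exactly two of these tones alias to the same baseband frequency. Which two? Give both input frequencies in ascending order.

fs/2 = 24.25 kHz.
69 kHz mod fs = 20.5 kHz.
20.5 kHz ≤ fs/2 = 24.25 kHz, appears at 20.5 kHz.
42 kHz > fs/2 = 24.25 kHz, folds to fs − 42 kHz = 6.5 kHz.
117.5 kHz mod fs = 20.5 kHz.
20.5 kHz ≤ fs/2 = 24.25 kHz, appears at 20.5 kHz.
179.5 kHz mod fs = 34 kHz.
34 kHz > fs/2 = 24.25 kHz, folds to fs − 34 kHz = 14.5 kHz.
69 kHz and 117.5 kHz both map to 20.5 kHz.

69 kHz, 117.5 kHz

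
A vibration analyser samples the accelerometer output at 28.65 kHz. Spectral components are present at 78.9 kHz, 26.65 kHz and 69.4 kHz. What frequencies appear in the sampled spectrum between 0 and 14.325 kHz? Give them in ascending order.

2 kHz, 7.05 kHz, 12.1 kHz

fs/2 = 14.325 kHz.
78.9 kHz mod fs = 21.6 kHz.
21.6 kHz > fs/2 = 14.325 kHz, folds to fs − 21.6 kHz = 7.05 kHz.
26.65 kHz > fs/2 = 14.325 kHz, folds to fs − 26.65 kHz = 2 kHz.
69.4 kHz mod fs = 12.1 kHz.
12.1 kHz ≤ fs/2 = 14.325 kHz, appears at 12.1 kHz.
Distinct values: {2 kHz, 7.05 kHz, 12.1 kHz}.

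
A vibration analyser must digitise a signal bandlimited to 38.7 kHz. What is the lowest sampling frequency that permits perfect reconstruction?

Nyquist rate = 2 × 38.7 kHz = 77.4 kHz.

77.4 kHz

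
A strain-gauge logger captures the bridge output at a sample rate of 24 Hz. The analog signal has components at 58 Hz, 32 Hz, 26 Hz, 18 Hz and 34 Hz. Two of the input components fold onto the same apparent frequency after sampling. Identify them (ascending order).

34 Hz, 58 Hz

fs/2 = 12 Hz.
58 Hz mod fs = 10 Hz.
10 Hz ≤ fs/2 = 12 Hz, appears at 10 Hz.
32 Hz mod fs = 8 Hz.
8 Hz ≤ fs/2 = 12 Hz, appears at 8 Hz.
26 Hz mod fs = 2 Hz.
2 Hz ≤ fs/2 = 12 Hz, appears at 2 Hz.
18 Hz > fs/2 = 12 Hz, folds to fs − 18 Hz = 6 Hz.
34 Hz mod fs = 10 Hz.
10 Hz ≤ fs/2 = 12 Hz, appears at 10 Hz.
34 Hz and 58 Hz both map to 10 Hz.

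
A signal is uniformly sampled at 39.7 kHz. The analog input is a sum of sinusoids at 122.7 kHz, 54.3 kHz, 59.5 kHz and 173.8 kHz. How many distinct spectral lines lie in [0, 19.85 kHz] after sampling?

4

fs/2 = 19.85 kHz.
122.7 kHz mod fs = 3.6 kHz.
3.6 kHz ≤ fs/2 = 19.85 kHz, appears at 3.6 kHz.
54.3 kHz mod fs = 14.6 kHz.
14.6 kHz ≤ fs/2 = 19.85 kHz, appears at 14.6 kHz.
59.5 kHz mod fs = 19.8 kHz.
19.8 kHz ≤ fs/2 = 19.85 kHz, appears at 19.8 kHz.
173.8 kHz mod fs = 15 kHz.
15 kHz ≤ fs/2 = 19.85 kHz, appears at 15 kHz.
Distinct values: {3.6 kHz, 14.6 kHz, 15 kHz, 19.8 kHz} → 4.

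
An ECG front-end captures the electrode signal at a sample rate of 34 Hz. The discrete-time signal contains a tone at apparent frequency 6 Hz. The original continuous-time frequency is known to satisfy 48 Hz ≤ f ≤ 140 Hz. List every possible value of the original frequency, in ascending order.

Frequencies that alias to 6 Hz are k·fs ± 6 Hz for integer k ≥ 0.
k=0: 6 Hz.
k=1: 28 Hz, 40 Hz.
k=2: 62 Hz, 74 Hz.
k=3: 96 Hz, 108 Hz.
k=4: 130 Hz, 142 Hz.
k=5: 164 Hz, 176 Hz.
Within [48 Hz, 140 Hz]: 62 Hz, 74 Hz, 96 Hz, 108 Hz, 130 Hz.

62 Hz, 74 Hz, 96 Hz, 108 Hz, 130 Hz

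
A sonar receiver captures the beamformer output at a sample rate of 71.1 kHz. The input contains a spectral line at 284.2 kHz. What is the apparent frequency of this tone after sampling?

284.2 kHz mod fs = 70.9 kHz.
70.9 kHz > fs/2 = 35.55 kHz, folds to fs − 70.9 kHz = 0.2 kHz.

0.2 kHz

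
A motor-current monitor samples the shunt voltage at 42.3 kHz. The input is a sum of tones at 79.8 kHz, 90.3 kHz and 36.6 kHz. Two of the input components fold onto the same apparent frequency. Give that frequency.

5.7 kHz

fs/2 = 21.15 kHz.
79.8 kHz mod fs = 37.5 kHz.
37.5 kHz > fs/2 = 21.15 kHz, folds to fs − 37.5 kHz = 4.8 kHz.
90.3 kHz mod fs = 5.7 kHz.
5.7 kHz ≤ fs/2 = 21.15 kHz, appears at 5.7 kHz.
36.6 kHz > fs/2 = 21.15 kHz, folds to fs − 36.6 kHz = 5.7 kHz.
36.6 kHz and 90.3 kHz both map to 5.7 kHz.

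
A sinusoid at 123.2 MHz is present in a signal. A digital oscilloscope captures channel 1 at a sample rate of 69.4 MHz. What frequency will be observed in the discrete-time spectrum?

15.6 MHz

123.2 MHz mod fs = 53.8 MHz.
53.8 MHz > fs/2 = 34.7 MHz, folds to fs − 53.8 MHz = 15.6 MHz.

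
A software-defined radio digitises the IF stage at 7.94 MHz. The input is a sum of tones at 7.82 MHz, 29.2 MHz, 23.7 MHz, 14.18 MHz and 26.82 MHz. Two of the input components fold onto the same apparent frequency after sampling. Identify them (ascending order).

7.82 MHz, 23.7 MHz

fs/2 = 3.97 MHz.
7.82 MHz > fs/2 = 3.97 MHz, folds to fs − 7.82 MHz = 0.12 MHz.
29.2 MHz mod fs = 5.38 MHz.
5.38 MHz > fs/2 = 3.97 MHz, folds to fs − 5.38 MHz = 2.56 MHz.
23.7 MHz mod fs = 7.82 MHz.
7.82 MHz > fs/2 = 3.97 MHz, folds to fs − 7.82 MHz = 0.12 MHz.
14.18 MHz mod fs = 6.24 MHz.
6.24 MHz > fs/2 = 3.97 MHz, folds to fs − 6.24 MHz = 1.7 MHz.
26.82 MHz mod fs = 3 MHz.
3 MHz ≤ fs/2 = 3.97 MHz, appears at 3 MHz.
7.82 MHz and 23.7 MHz both map to 0.12 MHz.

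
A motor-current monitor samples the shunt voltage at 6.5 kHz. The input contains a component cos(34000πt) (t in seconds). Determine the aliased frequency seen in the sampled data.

2.5 kHz

ω = 34000π rad/s → f = ω/(2π) = 17000 Hz = 17 kHz.
17 kHz mod fs = 4 kHz.
4 kHz > fs/2 = 3.25 kHz, folds to fs − 4 kHz = 2.5 kHz.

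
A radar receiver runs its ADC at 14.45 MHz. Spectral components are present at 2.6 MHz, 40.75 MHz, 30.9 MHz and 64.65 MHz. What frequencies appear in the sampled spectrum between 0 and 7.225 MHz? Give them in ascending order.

2 MHz, 2.6 MHz, 6.85 MHz

fs/2 = 7.225 MHz.
2.6 MHz ≤ fs/2 = 7.225 MHz, passes unchanged.
40.75 MHz mod fs = 11.85 MHz.
11.85 MHz > fs/2 = 7.225 MHz, folds to fs − 11.85 MHz = 2.6 MHz.
30.9 MHz mod fs = 2 MHz.
2 MHz ≤ fs/2 = 7.225 MHz, appears at 2 MHz.
64.65 MHz mod fs = 6.85 MHz.
6.85 MHz ≤ fs/2 = 7.225 MHz, appears at 6.85 MHz.
Distinct values: {2 MHz, 2.6 MHz, 6.85 MHz}.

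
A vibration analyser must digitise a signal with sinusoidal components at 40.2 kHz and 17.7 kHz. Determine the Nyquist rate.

Highest-frequency component: 40.2 kHz.
Nyquist rate = 2 × 40.2 kHz = 80.4 kHz.

80.4 kHz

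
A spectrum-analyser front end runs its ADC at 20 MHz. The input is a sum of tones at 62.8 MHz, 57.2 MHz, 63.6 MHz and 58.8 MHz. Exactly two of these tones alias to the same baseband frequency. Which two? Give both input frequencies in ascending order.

fs/2 = 10 MHz.
62.8 MHz mod fs = 2.8 MHz.
2.8 MHz ≤ fs/2 = 10 MHz, appears at 2.8 MHz.
57.2 MHz mod fs = 17.2 MHz.
17.2 MHz > fs/2 = 10 MHz, folds to fs − 17.2 MHz = 2.8 MHz.
63.6 MHz mod fs = 3.6 MHz.
3.6 MHz ≤ fs/2 = 10 MHz, appears at 3.6 MHz.
58.8 MHz mod fs = 18.8 MHz.
18.8 MHz > fs/2 = 10 MHz, folds to fs − 18.8 MHz = 1.2 MHz.
57.2 MHz and 62.8 MHz both map to 2.8 MHz.

57.2 MHz, 62.8 MHz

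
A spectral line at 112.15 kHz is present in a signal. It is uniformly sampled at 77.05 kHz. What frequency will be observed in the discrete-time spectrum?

35.1 kHz

112.15 kHz mod fs = 35.1 kHz.
35.1 kHz ≤ fs/2 = 38.525 kHz, appears at 35.1 kHz.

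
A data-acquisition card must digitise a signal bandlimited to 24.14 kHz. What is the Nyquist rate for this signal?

Nyquist rate = 2 × 24.14 kHz = 48.28 kHz.

48.28 kHz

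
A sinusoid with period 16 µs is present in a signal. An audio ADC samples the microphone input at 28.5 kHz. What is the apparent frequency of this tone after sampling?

T = 16 µs → f = 1/T = 62.5 kHz.
62.5 kHz mod fs = 5.5 kHz.
5.5 kHz ≤ fs/2 = 14.25 kHz, appears at 5.5 kHz.

5.5 kHz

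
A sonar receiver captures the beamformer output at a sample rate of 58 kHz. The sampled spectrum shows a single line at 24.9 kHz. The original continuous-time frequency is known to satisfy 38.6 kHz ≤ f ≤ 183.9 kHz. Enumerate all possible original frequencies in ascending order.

Frequencies that alias to 24.9 kHz are k·fs ± 24.9 kHz for integer k ≥ 0.
k=0: 24.9 kHz.
k=1: 33.1 kHz, 82.9 kHz.
k=2: 91.1 kHz, 140.9 kHz.
k=3: 149.1 kHz, 198.9 kHz.
k=4: 207.1 kHz, 256.9 kHz.
Within [38.6 kHz, 183.9 kHz]: 82.9 kHz, 91.1 kHz, 140.9 kHz, 149.1 kHz.

82.9 kHz, 91.1 kHz, 140.9 kHz, 149.1 kHz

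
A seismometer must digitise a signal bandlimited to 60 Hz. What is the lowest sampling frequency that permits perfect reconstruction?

120 Hz

Nyquist rate = 2 × 60 Hz = 120 Hz.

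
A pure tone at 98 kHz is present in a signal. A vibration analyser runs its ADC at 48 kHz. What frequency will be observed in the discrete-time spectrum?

98 kHz mod fs = 2 kHz.
2 kHz ≤ fs/2 = 24 kHz, appears at 2 kHz.

2 kHz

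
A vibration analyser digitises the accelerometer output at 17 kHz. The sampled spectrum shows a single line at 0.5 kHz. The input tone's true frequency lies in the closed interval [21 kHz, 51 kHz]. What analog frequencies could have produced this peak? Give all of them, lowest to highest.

Frequencies that alias to 0.5 kHz are k·fs ± 0.5 kHz for integer k ≥ 0.
k=0: 0.5 kHz.
k=1: 16.5 kHz, 17.5 kHz.
k=2: 33.5 kHz, 34.5 kHz.
k=3: 50.5 kHz, 51.5 kHz.
k=4: 67.5 kHz, 68.5 kHz.
Within [21 kHz, 51 kHz]: 33.5 kHz, 34.5 kHz, 50.5 kHz.

33.5 kHz, 34.5 kHz, 50.5 kHz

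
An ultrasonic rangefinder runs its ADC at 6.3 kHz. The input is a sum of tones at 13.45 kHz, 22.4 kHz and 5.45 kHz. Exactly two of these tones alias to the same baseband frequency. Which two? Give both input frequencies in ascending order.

fs/2 = 3.15 kHz.
13.45 kHz mod fs = 0.85 kHz.
0.85 kHz ≤ fs/2 = 3.15 kHz, appears at 0.85 kHz.
22.4 kHz mod fs = 3.5 kHz.
3.5 kHz > fs/2 = 3.15 kHz, folds to fs − 3.5 kHz = 2.8 kHz.
5.45 kHz > fs/2 = 3.15 kHz, folds to fs − 5.45 kHz = 0.85 kHz.
5.45 kHz and 13.45 kHz both map to 0.85 kHz.

5.45 kHz, 13.45 kHz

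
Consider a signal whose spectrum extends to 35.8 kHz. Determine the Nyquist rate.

71.6 kHz

Nyquist rate = 2 × 35.8 kHz = 71.6 kHz.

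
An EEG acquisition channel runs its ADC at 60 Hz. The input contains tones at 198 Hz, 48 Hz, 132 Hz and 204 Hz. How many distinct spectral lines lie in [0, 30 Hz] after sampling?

3

fs/2 = 30 Hz.
198 Hz mod fs = 18 Hz.
18 Hz ≤ fs/2 = 30 Hz, appears at 18 Hz.
48 Hz > fs/2 = 30 Hz, folds to fs − 48 Hz = 12 Hz.
132 Hz mod fs = 12 Hz.
12 Hz ≤ fs/2 = 30 Hz, appears at 12 Hz.
204 Hz mod fs = 24 Hz.
24 Hz ≤ fs/2 = 30 Hz, appears at 24 Hz.
Distinct values: {12 Hz, 18 Hz, 24 Hz} → 3.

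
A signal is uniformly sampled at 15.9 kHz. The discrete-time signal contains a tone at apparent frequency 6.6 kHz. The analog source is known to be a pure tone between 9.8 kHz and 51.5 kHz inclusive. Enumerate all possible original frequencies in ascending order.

Frequencies that alias to 6.6 kHz are k·fs ± 6.6 kHz for integer k ≥ 0.
k=0: 6.6 kHz.
k=1: 9.3 kHz, 22.5 kHz.
k=2: 25.2 kHz, 38.4 kHz.
k=3: 41.1 kHz, 54.3 kHz.
k=4: 57 kHz, 70.2 kHz.
Within [9.8 kHz, 51.5 kHz]: 22.5 kHz, 25.2 kHz, 38.4 kHz, 41.1 kHz.

22.5 kHz, 25.2 kHz, 38.4 kHz, 41.1 kHz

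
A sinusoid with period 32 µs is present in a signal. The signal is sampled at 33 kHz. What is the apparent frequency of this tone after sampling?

1.75 kHz

T = 32 µs → f = 1/T = 31.25 kHz.
31.25 kHz > fs/2 = 16.5 kHz, folds to fs − 31.25 kHz = 1.75 kHz.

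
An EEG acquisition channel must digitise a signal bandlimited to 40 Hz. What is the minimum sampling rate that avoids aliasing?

80 Hz

Nyquist rate = 2 × 40 Hz = 80 Hz.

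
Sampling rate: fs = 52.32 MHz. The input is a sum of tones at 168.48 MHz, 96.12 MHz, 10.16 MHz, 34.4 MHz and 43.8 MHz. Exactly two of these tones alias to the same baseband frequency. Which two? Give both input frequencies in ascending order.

fs/2 = 26.16 MHz.
168.48 MHz mod fs = 11.52 MHz.
11.52 MHz ≤ fs/2 = 26.16 MHz, appears at 11.52 MHz.
96.12 MHz mod fs = 43.8 MHz.
43.8 MHz > fs/2 = 26.16 MHz, folds to fs − 43.8 MHz = 8.52 MHz.
10.16 MHz ≤ fs/2 = 26.16 MHz, passes unchanged.
34.4 MHz > fs/2 = 26.16 MHz, folds to fs − 34.4 MHz = 17.92 MHz.
43.8 MHz > fs/2 = 26.16 MHz, folds to fs − 43.8 MHz = 8.52 MHz.
43.8 MHz and 96.12 MHz both map to 8.52 MHz.

43.8 MHz, 96.12 MHz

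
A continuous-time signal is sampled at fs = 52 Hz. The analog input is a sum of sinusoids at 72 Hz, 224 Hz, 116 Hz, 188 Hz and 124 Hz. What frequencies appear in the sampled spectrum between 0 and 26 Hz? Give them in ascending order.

12 Hz, 16 Hz, 20 Hz

fs/2 = 26 Hz.
72 Hz mod fs = 20 Hz.
20 Hz ≤ fs/2 = 26 Hz, appears at 20 Hz.
224 Hz mod fs = 16 Hz.
16 Hz ≤ fs/2 = 26 Hz, appears at 16 Hz.
116 Hz mod fs = 12 Hz.
12 Hz ≤ fs/2 = 26 Hz, appears at 12 Hz.
188 Hz mod fs = 32 Hz.
32 Hz > fs/2 = 26 Hz, folds to fs − 32 Hz = 20 Hz.
124 Hz mod fs = 20 Hz.
20 Hz ≤ fs/2 = 26 Hz, appears at 20 Hz.
Distinct values: {12 Hz, 16 Hz, 20 Hz}.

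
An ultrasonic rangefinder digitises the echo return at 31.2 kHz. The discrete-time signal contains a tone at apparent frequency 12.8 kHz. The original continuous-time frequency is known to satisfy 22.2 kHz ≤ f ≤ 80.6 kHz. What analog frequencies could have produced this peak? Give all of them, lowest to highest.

44 kHz, 49.6 kHz, 75.2 kHz

Frequencies that alias to 12.8 kHz are k·fs ± 12.8 kHz for integer k ≥ 0.
k=0: 12.8 kHz.
k=1: 18.4 kHz, 44 kHz.
k=2: 49.6 kHz, 75.2 kHz.
k=3: 80.8 kHz, 106.4 kHz.
Within [22.2 kHz, 80.6 kHz]: 44 kHz, 49.6 kHz, 75.2 kHz.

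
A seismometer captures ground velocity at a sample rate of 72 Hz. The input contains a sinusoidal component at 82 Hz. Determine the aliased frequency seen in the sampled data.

10 Hz

82 Hz mod fs = 10 Hz.
10 Hz ≤ fs/2 = 36 Hz, appears at 10 Hz.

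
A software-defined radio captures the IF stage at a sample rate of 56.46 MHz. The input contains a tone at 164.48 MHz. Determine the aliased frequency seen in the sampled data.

4.9 MHz

164.48 MHz mod fs = 51.56 MHz.
51.56 MHz > fs/2 = 28.23 MHz, folds to fs − 51.56 MHz = 4.9 MHz.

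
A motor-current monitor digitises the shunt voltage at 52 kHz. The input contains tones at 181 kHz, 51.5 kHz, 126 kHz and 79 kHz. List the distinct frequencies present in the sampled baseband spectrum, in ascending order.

0.5 kHz, 22 kHz, 25 kHz

fs/2 = 26 kHz.
181 kHz mod fs = 25 kHz.
25 kHz ≤ fs/2 = 26 kHz, appears at 25 kHz.
51.5 kHz > fs/2 = 26 kHz, folds to fs − 51.5 kHz = 0.5 kHz.
126 kHz mod fs = 22 kHz.
22 kHz ≤ fs/2 = 26 kHz, appears at 22 kHz.
79 kHz mod fs = 27 kHz.
27 kHz > fs/2 = 26 kHz, folds to fs − 27 kHz = 25 kHz.
Distinct values: {0.5 kHz, 22 kHz, 25 kHz}.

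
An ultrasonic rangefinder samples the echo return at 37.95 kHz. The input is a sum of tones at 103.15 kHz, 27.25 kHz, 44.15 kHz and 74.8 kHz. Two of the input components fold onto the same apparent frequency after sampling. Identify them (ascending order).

fs/2 = 18.975 kHz.
103.15 kHz mod fs = 27.25 kHz.
27.25 kHz > fs/2 = 18.975 kHz, folds to fs − 27.25 kHz = 10.7 kHz.
27.25 kHz > fs/2 = 18.975 kHz, folds to fs − 27.25 kHz = 10.7 kHz.
44.15 kHz mod fs = 6.2 kHz.
6.2 kHz ≤ fs/2 = 18.975 kHz, appears at 6.2 kHz.
74.8 kHz mod fs = 36.85 kHz.
36.85 kHz > fs/2 = 18.975 kHz, folds to fs − 36.85 kHz = 1.1 kHz.
27.25 kHz and 103.15 kHz both map to 10.7 kHz.

27.25 kHz, 103.15 kHz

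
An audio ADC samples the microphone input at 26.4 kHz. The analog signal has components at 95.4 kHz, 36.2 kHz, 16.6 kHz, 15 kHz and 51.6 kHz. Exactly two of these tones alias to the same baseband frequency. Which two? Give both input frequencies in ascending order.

16.6 kHz, 36.2 kHz

fs/2 = 13.2 kHz.
95.4 kHz mod fs = 16.2 kHz.
16.2 kHz > fs/2 = 13.2 kHz, folds to fs − 16.2 kHz = 10.2 kHz.
36.2 kHz mod fs = 9.8 kHz.
9.8 kHz ≤ fs/2 = 13.2 kHz, appears at 9.8 kHz.
16.6 kHz > fs/2 = 13.2 kHz, folds to fs − 16.6 kHz = 9.8 kHz.
15 kHz > fs/2 = 13.2 kHz, folds to fs − 15 kHz = 11.4 kHz.
51.6 kHz mod fs = 25.2 kHz.
25.2 kHz > fs/2 = 13.2 kHz, folds to fs − 25.2 kHz = 1.2 kHz.
16.6 kHz and 36.2 kHz both map to 9.8 kHz.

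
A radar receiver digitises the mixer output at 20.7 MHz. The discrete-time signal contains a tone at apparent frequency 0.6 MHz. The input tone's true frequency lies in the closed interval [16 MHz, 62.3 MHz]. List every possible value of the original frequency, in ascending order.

20.1 MHz, 21.3 MHz, 40.8 MHz, 42 MHz, 61.5 MHz

Frequencies that alias to 0.6 MHz are k·fs ± 0.6 MHz for integer k ≥ 0.
k=0: 0.6 MHz.
k=1: 20.1 MHz, 21.3 MHz.
k=2: 40.8 MHz, 42 MHz.
k=3: 61.5 MHz, 62.7 MHz.
k=4: 82.2 MHz, 83.4 MHz.
Within [16 MHz, 62.3 MHz]: 20.1 MHz, 21.3 MHz, 40.8 MHz, 42 MHz, 61.5 MHz.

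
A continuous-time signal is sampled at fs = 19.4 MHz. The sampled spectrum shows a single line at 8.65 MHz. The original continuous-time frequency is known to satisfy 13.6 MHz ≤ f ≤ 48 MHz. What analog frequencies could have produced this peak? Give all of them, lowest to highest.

Frequencies that alias to 8.65 MHz are k·fs ± 8.65 MHz for integer k ≥ 0.
k=0: 8.65 MHz.
k=1: 10.75 MHz, 28.05 MHz.
k=2: 30.15 MHz, 47.45 MHz.
k=3: 49.55 MHz, 66.85 MHz.
Within [13.6 MHz, 48 MHz]: 28.05 MHz, 30.15 MHz, 47.45 MHz.

28.05 MHz, 30.15 MHz, 47.45 MHz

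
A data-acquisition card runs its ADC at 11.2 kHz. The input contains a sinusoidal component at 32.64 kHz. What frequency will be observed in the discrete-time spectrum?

0.96 kHz

32.64 kHz mod fs = 10.24 kHz.
10.24 kHz > fs/2 = 5.6 kHz, folds to fs − 10.24 kHz = 0.96 kHz.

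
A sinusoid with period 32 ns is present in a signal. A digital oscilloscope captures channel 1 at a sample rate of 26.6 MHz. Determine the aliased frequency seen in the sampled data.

T = 32 ns → f = 1/T = 31.25 MHz.
31.25 MHz mod fs = 4.65 MHz.
4.65 MHz ≤ fs/2 = 13.3 MHz, appears at 4.65 MHz.

4.65 MHz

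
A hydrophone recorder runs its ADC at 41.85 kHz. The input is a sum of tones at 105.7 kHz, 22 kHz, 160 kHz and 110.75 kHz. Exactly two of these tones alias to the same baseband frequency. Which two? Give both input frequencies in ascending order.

22 kHz, 105.7 kHz

fs/2 = 20.925 kHz.
105.7 kHz mod fs = 22 kHz.
22 kHz > fs/2 = 20.925 kHz, folds to fs − 22 kHz = 19.85 kHz.
22 kHz > fs/2 = 20.925 kHz, folds to fs − 22 kHz = 19.85 kHz.
160 kHz mod fs = 34.45 kHz.
34.45 kHz > fs/2 = 20.925 kHz, folds to fs − 34.45 kHz = 7.4 kHz.
110.75 kHz mod fs = 27.05 kHz.
27.05 kHz > fs/2 = 20.925 kHz, folds to fs − 27.05 kHz = 14.8 kHz.
22 kHz and 105.7 kHz both map to 19.85 kHz.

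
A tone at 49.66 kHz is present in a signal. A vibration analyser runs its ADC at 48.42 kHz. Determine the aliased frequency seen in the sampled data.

1.24 kHz

49.66 kHz mod fs = 1.24 kHz.
1.24 kHz ≤ fs/2 = 24.21 kHz, appears at 1.24 kHz.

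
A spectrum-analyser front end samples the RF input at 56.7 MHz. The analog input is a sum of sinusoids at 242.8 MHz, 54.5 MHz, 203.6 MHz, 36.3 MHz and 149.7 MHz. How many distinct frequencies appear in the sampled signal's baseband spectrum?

fs/2 = 28.35 MHz.
242.8 MHz mod fs = 16 MHz.
16 MHz ≤ fs/2 = 28.35 MHz, appears at 16 MHz.
54.5 MHz > fs/2 = 28.35 MHz, folds to fs − 54.5 MHz = 2.2 MHz.
203.6 MHz mod fs = 33.5 MHz.
33.5 MHz > fs/2 = 28.35 MHz, folds to fs − 33.5 MHz = 23.2 MHz.
36.3 MHz > fs/2 = 28.35 MHz, folds to fs − 36.3 MHz = 20.4 MHz.
149.7 MHz mod fs = 36.3 MHz.
36.3 MHz > fs/2 = 28.35 MHz, folds to fs − 36.3 MHz = 20.4 MHz.
Distinct values: {2.2 MHz, 16 MHz, 20.4 MHz, 23.2 MHz} → 4.

4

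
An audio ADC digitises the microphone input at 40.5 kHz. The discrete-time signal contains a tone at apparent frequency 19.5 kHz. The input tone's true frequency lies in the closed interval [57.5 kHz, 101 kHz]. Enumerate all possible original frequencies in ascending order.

Frequencies that alias to 19.5 kHz are k·fs ± 19.5 kHz for integer k ≥ 0.
k=0: 19.5 kHz.
k=1: 21 kHz, 60 kHz.
k=2: 61.5 kHz, 100.5 kHz.
k=3: 102 kHz, 141 kHz.
Within [57.5 kHz, 101 kHz]: 60 kHz, 61.5 kHz, 100.5 kHz.

60 kHz, 61.5 kHz, 100.5 kHz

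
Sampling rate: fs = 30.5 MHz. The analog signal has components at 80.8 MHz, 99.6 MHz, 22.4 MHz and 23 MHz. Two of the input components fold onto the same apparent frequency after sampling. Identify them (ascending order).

fs/2 = 15.25 MHz.
80.8 MHz mod fs = 19.8 MHz.
19.8 MHz > fs/2 = 15.25 MHz, folds to fs − 19.8 MHz = 10.7 MHz.
99.6 MHz mod fs = 8.1 MHz.
8.1 MHz ≤ fs/2 = 15.25 MHz, appears at 8.1 MHz.
22.4 MHz > fs/2 = 15.25 MHz, folds to fs − 22.4 MHz = 8.1 MHz.
23 MHz > fs/2 = 15.25 MHz, folds to fs − 23 MHz = 7.5 MHz.
22.4 MHz and 99.6 MHz both map to 8.1 MHz.

22.4 MHz, 99.6 MHz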